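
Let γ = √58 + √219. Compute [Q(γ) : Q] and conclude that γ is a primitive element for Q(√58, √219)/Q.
[Q(γ) : Q] = 4 (equivalently, Q(γ) = Q(√58, √219))

Obviously Q(γ) ⊆ Q(√58, √219), and [Q(√58, √219):Q] = 4 (since 58, 219 are distinct squarefree integers > 1 with 12702 not a perfect square). To show equality we compute the minimal polynomial of γ. From γ = √58 + √219: γ^2 = 58 + 2√(12702) + 219 = 277 + 2√(12702), so γ^2 - 277 = 2√(12702); squaring, (γ^2 - 277)^2 = 4·12702, i.e. γ^4 - 554γ^2 + 76729 - 50808 = 0, i.e. γ^4 - 554γ^2 + 25921 = 0. So γ is a root of x^4 - 554x^2 + 25921. This polynomial is irreducible over Q: it has no rational root (each ±√58 ± √219 is irrational), and any factorization into two quadratics over Q would force √(12702) ∈ Q (pairing opposite roots) or √58, √219 ∈ Q (other pairings), all impossible. Hence [Q(γ):Q] = 4 = [Q(√58, √219):Q], so Q(γ) = Q(√58, √219).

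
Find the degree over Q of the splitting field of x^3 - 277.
[K : Q] = 6

The roots of x^3 - 277 are ∛277, ω∛277, ω^2∛277 where ω = e^(2πi/3) is a primitive cube root of unity, so K = Q(∛277, ω). Now [Q(∛277):Q] = 3 (since 277 is not a perfect cube, x^3 - 277 is irreducible) and [Q(ω):Q] = 2. Both 2 and 3 divide [K:Q], and [K:Q] ≤ 3·2 = 6, so [K:Q] = 6. (Equivalently: Q(∛277) ⊂ R but ω ∉ R, so [K : Q(∛277)] = 2.)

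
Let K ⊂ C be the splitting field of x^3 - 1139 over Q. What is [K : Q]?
[K : Q] = 6

The roots of x^3 - 1139 are ∛1139, ω∛1139, ω^2∛1139 where ω = e^(2πi/3) is a primitive cube root of unity, so K = Q(∛1139, ω). Now [Q(∛1139):Q] = 3 (since 1139 is not a perfect cube, x^3 - 1139 is irreducible) and [Q(ω):Q] = 2. Both 2 and 3 divide [K:Q], and [K:Q] ≤ 3·2 = 6, so [K:Q] = 6. (Equivalently: Q(∛1139) ⊂ R but ω ∉ R, so [K : Q(∛1139)] = 2.)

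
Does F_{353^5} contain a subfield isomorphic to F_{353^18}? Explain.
No: F_{353^18} is not a subfield of F_{353^5}

F_{p^m} embeds in F_{p^n} iff m | n. Here 18 ∤ 5 (since 5 = 0·18 + 5 with remainder 5 ≠ 0), so F_{353^18} is not a subfield of F_{353^5}. Equivalently: if it were, the tower law would give 18 = [F_{353^18}:F_353] dividing [F_{353^5}:F_353] = 5, contradiction.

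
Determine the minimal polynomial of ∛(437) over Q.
m_α(x) = x^3 - 437

α satisfies α^3 = 437, so x^3 - 437 annihilates α. By the rational root test, a rational root p/q (in lowest terms) of x^3 - 437 would satisfy p^3 = 437 q^3, forcing q = 1 and p^3 = 437; but 437 is not a perfect cube, contradiction. A monic cubic over Q with no rational root is irreducible (any nontrivial factorization would include a linear factor). Hence x^3 - 437 is the minimal polynomial of α, and in particular [Q(α):Q] = 3.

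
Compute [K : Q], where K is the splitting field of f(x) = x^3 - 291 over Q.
[K : Q] = 6

The roots of x^3 - 291 are ∛291, ω∛291, ω^2∛291 where ω = e^(2πi/3) is a primitive cube root of unity, so K = Q(∛291, ω). Now [Q(∛291):Q] = 3 (since 291 is not a perfect cube, x^3 - 291 is irreducible) and [Q(ω):Q] = 2. Both 2 and 3 divide [K:Q], and [K:Q] ≤ 3·2 = 6, so [K:Q] = 6. (Equivalently: Q(∛291) ⊂ R but ω ∉ R, so [K : Q(∛291)] = 2.)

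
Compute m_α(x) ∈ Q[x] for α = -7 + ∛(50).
m_α(x) = x^3 + 21x^2 + 147x + 293

Set β = α + 7 = ∛(50), so β^3 = 50. Then (α + 7)^3 - 50 = 0, i.e. α is a root of g(x) = (x + 7)^3 - 50 = x^3 + 21x^2 + 147x + 293. Since g(x) = h(x + 7) where h(x) = x^3 - 50, and h is irreducible over Q (because 50 is not a perfect cube, so h has no rational root, and a monic cubic with no rational root is irreducible), g is also irreducible (irreducibility is preserved under the substitution x → x + 7). Hence m_α(x) = x^3 + 21x^2 + 147x + 293.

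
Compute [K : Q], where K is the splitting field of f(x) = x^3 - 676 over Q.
[K : Q] = 6

The roots of x^3 - 676 are ∛676, ω∛676, ω^2∛676 where ω = e^(2πi/3) is a primitive cube root of unity, so K = Q(∛676, ω). Now [Q(∛676):Q] = 3 (since 676 is not a perfect cube, x^3 - 676 is irreducible) and [Q(ω):Q] = 2. Both 2 and 3 divide [K:Q], and [K:Q] ≤ 3·2 = 6, so [K:Q] = 6. (Equivalently: Q(∛676) ⊂ R but ω ∉ R, so [K : Q(∛676)] = 2.)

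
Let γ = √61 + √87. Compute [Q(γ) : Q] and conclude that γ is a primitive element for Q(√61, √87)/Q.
[Q(γ) : Q] = 4 (equivalently, Q(γ) = Q(√61, √87))

Obviously Q(γ) ⊆ Q(√61, √87), and [Q(√61, √87):Q] = 4 (since 61, 87 are distinct squarefree integers > 1 with 5307 not a perfect square). To show equality we compute the minimal polynomial of γ. From γ = √61 + √87: γ^2 = 61 + 2√(5307) + 87 = 148 + 2√(5307), so γ^2 - 148 = 2√(5307); squaring, (γ^2 - 148)^2 = 4·5307, i.e. γ^4 - 296γ^2 + 21904 - 21228 = 0, i.e. γ^4 - 296γ^2 + 676 = 0. So γ is a root of x^4 - 296x^2 + 676. This polynomial is irreducible over Q: it has no rational root (each ±√61 ± √87 is irrational), and any factorization into two quadratics over Q would force √(5307) ∈ Q (pairing opposite roots) or √61, √87 ∈ Q (other pairings), all impossible. Hence [Q(γ):Q] = 4 = [Q(√61, √87):Q], so Q(γ) = Q(√61, √87).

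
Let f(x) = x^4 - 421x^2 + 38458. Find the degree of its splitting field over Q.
[K : Q] = 4

Solving the quadratic in x^2: x^2 = (421 ± √(421^2 - 4·38458))/2 = (421 ± √23409)/2 = (421 ± 153)/2, giving x^2 = 287 or x^2 = 134. So f(x) = (x^2 - 287)(x^2 - 134) and the roots of f are ±√287, ±√134. Hence the splitting field is K = Q(√287, √134). Since 287 and 134 are distinct squarefree integers > 1, their product 38458 is not a perfect square, so √134 ∉ Q(√287). By the tower law [K:Q] = [Q(√287,√134):Q(√287)] · [Q(√287):Q] = 2 · 2 = 4.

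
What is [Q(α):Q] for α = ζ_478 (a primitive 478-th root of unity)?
[Q(α):Q] = 238

The minimal polynomial of ζ_478 over Q is the 478-th cyclotomic polynomial Φ_478(x), which is irreducible over Q and has degree φ(478) = 238. Hence [Q(α):Q] = φ(478) = 238.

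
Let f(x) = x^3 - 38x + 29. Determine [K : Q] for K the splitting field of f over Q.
[K : Q] = 6

By the rational root test, any rational root of the monic integer polynomial f(x) = x^3 - 38x + 29 must be an integer dividing the constant term 29, i.e. one of ±{1, 29}. Evaluating: f(1) = -8, f(-1) = 66, f(29) = 23316, f(-29) = -23258; none is 0, so f has no rational root and is therefore irreducible over Q (a cubic with no linear factor over a field is irreducible). For an irreducible cubic, the Galois group is A_3 or S_3 according as the discriminant disc(f) = -4a^3 - 27b^2 = -4·(-38)^3 - 27·(29)^2 = 196781 is or is not a square in Q. Here disc(f) = 196781 is not a perfect square in Q, so the Galois group of f over Q is not contained in A_3 and must be all of S_3. The splitting field has degree |S_3| = 6 over Q, so [K : Q] = 6.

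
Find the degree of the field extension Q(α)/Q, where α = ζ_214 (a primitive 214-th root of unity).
[Q(α):Q] = 106

The minimal polynomial of ζ_214 over Q is the 214-th cyclotomic polynomial Φ_214(x), which is irreducible over Q and has degree φ(214) = 106. Hence [Q(α):Q] = φ(214) = 106.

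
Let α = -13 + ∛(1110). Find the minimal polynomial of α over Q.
m_α(x) = x^3 + 39x^2 + 507x + 1087

Set β = α + 13 = ∛(1110), so β^3 = 1110. Then (α + 13)^3 - 1110 = 0, i.e. α is a root of g(x) = (x + 13)^3 - 1110 = x^3 + 39x^2 + 507x + 1087. Since g(x) = h(x + 13) where h(x) = x^3 - 1110, and h is irreducible over Q (because 1110 is not a perfect cube, so h has no rational root, and a monic cubic with no rational root is irreducible), g is also irreducible (irreducibility is preserved under the substitution x → x + 13). Hence m_α(x) = x^3 + 39x^2 + 507x + 1087.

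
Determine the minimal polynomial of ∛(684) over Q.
m_α(x) = x^3 - 684

α satisfies α^3 = 684, so x^3 - 684 annihilates α. By the rational root test, a rational root p/q (in lowest terms) of x^3 - 684 would satisfy p^3 = 684 q^3, forcing q = 1 and p^3 = 684; but 684 is not a perfect cube, contradiction. A monic cubic over Q with no rational root is irreducible (any nontrivial factorization would include a linear factor). Hence x^3 - 684 is the minimal polynomial of α, and in particular [Q(α):Q] = 3.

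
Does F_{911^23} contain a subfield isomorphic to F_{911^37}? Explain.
No: F_{911^37} is not a subfield of F_{911^23}

F_{p^m} embeds in F_{p^n} iff m | n. Here 37 ∤ 23 (since 23 = 0·37 + 23 with remainder 23 ≠ 0), so F_{911^37} is not a subfield of F_{911^23}. Equivalently: if it were, the tower law would give 37 = [F_{911^37}:F_911] dividing [F_{911^23}:F_911] = 23, contradiction.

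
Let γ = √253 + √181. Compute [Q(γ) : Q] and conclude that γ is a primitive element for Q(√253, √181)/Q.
[Q(γ) : Q] = 4 (equivalently, Q(γ) = Q(√253, √181))

Obviously Q(γ) ⊆ Q(√253, √181), and [Q(√253, √181):Q] = 4 (since 253, 181 are distinct squarefree integers > 1 with 45793 not a perfect square). To show equality we compute the minimal polynomial of γ. From γ = √253 + √181: γ^2 = 253 + 2√(45793) + 181 = 434 + 2√(45793), so γ^2 - 434 = 2√(45793); squaring, (γ^2 - 434)^2 = 4·45793, i.e. γ^4 - 868γ^2 + 188356 - 183172 = 0, i.e. γ^4 - 868γ^2 + 5184 = 0. So γ is a root of x^4 - 868x^2 + 5184. This polynomial is irreducible over Q: it has no rational root (each ±√253 ± √181 is irrational), and any factorization into two quadratics over Q would force √(45793) ∈ Q (pairing opposite roots) or √253, √181 ∈ Q (other pairings), all impossible. Hence [Q(γ):Q] = 4 = [Q(√253, √181):Q], so Q(γ) = Q(√253, √181).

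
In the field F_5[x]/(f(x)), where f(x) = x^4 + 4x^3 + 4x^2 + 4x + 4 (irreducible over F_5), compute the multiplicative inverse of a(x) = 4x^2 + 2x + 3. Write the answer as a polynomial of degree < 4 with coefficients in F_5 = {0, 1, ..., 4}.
a(x)^(-1) ≡ x^2 + x + 4 (mod f(x))

Since f is irreducible over F_5, F_5[x]/(f) is a field and a(x) ≠ 0 has an inverse. Apply the extended Euclidean algorithm to f(x) and a(x) in F_5[x]: f(x) = (4x^2 + 4x + 1)·a(x) + (1). The last nonzero remainder is the constant 1 = gcd(f, a) in F_5. Back-substituting through the division chain expresses 1 = s(x)·a(x) + t(x)·f(x) with s(x) ≡ x^2 + x + 4 (mod f), so a(x)^(-1) ≡ s(x) = x^2 + x + 4 (mod f). Check: (4x^2 + 2x + 3)·(x^2 + x + 4) = 4x^4 + x^3 + x^2 + x + 2 ≡ 1 (mod x^4 + 4x^3 + 4x^2 + 4x + 4).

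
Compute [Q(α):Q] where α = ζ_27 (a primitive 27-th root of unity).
[Q(α):Q] = 18

The minimal polynomial of ζ_27 over Q is the 27-th cyclotomic polynomial Φ_27(x), which is irreducible over Q and has degree φ(27) = 18. Hence [Q(α):Q] = φ(27) = 18.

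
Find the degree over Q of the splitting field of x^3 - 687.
[K : Q] = 6

The roots of x^3 - 687 are ∛687, ω∛687, ω^2∛687 where ω = e^(2πi/3) is a primitive cube root of unity, so K = Q(∛687, ω). Now [Q(∛687):Q] = 3 (since 687 is not a perfect cube, x^3 - 687 is irreducible) and [Q(ω):Q] = 2. Both 2 and 3 divide [K:Q], and [K:Q] ≤ 3·2 = 6, so [K:Q] = 6. (Equivalently: Q(∛687) ⊂ R but ω ∉ R, so [K : Q(∛687)] = 2.)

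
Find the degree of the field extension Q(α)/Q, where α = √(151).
[Q(α):Q] = 2

[Q(α):Q] equals the degree of the minimal polynomial of α. Here α^2 = 151 and x^2 - 151 is irreducible (d = 151 is squarefree, ≠ 1, hence not a square), so deg(m_α) = 2. Thus [Q(α):Q] = 2.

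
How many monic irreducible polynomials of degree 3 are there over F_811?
There are 177803640 monic irreducible polynomials of degree 3 over F_811

Each element of F_{811^3} that lies in no proper subfield is a root of exactly one monic irreducible of degree 3 over F_811, and each such polynomial has 3 distinct roots in F_{811^3}. By Möbius inversion the count is N_811(3) = (1/3) Σ_{d|3} μ(3/d) · 811^d = (1/3)(μ(3)·811^1 + μ(1)·811^3) = 533410920/3 = 177803640.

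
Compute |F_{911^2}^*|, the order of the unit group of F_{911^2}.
|F_{911^2}^*| = 829920

F_{911^2} has 911^2 = 829921 elements; its multiplicative group consists of all nonzero elements, so |F_{911^2}^*| = 829921 - 1 = 829920. (It is cyclic since any finite subgroup of the multiplicative group of a field is cyclic.)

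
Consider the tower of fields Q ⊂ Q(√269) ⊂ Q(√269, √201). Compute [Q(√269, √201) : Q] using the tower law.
[Q(√269, √201) : Q] = 4

[Q(√269):Q] = 2 (min poly x^2 - 269, irreducible since 269 is squarefree > 1). For the top step, suppose √201 ∈ Q(√269), say √201 = c + d√269 with c, d ∈ Q. Squaring: 201 = c^2 + 269d^2 + 2cd√269. Since √269 ∉ Q this forces 2cd = 0. If d = 0 then √201 = c ∈ Q, contradicting 201 squarefree > 1. If c = 0 then 201 = 269d^2, so 269·201 = (269d)^2 is a perfect square in Q — but 269·201 = 54069 is not a perfect square (since 269 and 201 are distinct squarefree integers). Contradiction. Hence √201 ∉ Q(√269), so x^2 - 201 stays irreducible over Q(√269) and [Q(√269, √201) : Q(√269)] = 2. By the tower law, [Q(√269, √201) : Q] = 2 · 2 = 4.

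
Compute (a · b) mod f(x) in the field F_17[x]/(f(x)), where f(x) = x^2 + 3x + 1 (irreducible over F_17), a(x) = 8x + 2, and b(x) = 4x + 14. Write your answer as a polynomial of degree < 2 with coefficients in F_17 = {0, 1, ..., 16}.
a · b ≡ 7x + 13 (mod f(x))

Multiply in F_17[x]: a(x)·b(x) = (8x + 2)·(4x + 14) = 15x^2 + x + 11. This has degree ≥ 2, so divide by f(x) over F_17: 15x^2 + x + 11 = (15)·(x^2 + 3x + 1) + (7x + 13). Hence a·b ≡ 7x + 13 (mod f). (F_17[x]/(f) is a field with 17^2 = 289 elements since f is irreducible of degree 2.)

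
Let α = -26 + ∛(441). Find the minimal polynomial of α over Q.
m_α(x) = x^3 + 78x^2 + 2028x + 17135

Set β = α + 26 = ∛(441), so β^3 = 441. Then (α + 26)^3 - 441 = 0, i.e. α is a root of g(x) = (x + 26)^3 - 441 = x^3 + 78x^2 + 2028x + 17135. Since g(x) = h(x + 26) where h(x) = x^3 - 441, and h is irreducible over Q (because 441 is not a perfect cube, so h has no rational root, and a monic cubic with no rational root is irreducible), g is also irreducible (irreducibility is preserved under the substitution x → x + 26). Hence m_α(x) = x^3 + 78x^2 + 2028x + 17135.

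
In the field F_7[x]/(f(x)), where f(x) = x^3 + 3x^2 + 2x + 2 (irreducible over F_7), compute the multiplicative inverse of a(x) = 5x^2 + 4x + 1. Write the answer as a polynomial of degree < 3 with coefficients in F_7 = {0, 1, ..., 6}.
a(x)^(-1) ≡ 2x^2 + 5x (mod f(x))

Since f is irreducible over F_7, F_7[x]/(f) is a field and a(x) ≠ 0 has an inverse. Apply the extended Euclidean algorithm to f(x) and a(x) in F_7[x]: f(x) = (3x + 1)·a(x) + (2x + 1);  a(x) = (6x + 6)·(2x + 1) + (2). The last nonzero remainder is the constant 2 = gcd(f, a) in F_7. Back-substituting through the division chain expresses 2 = s(x)·a(x) + t(x)·f(x) with s(x) ≡ 4x^2 + 3x (mod f), so (4x^2 + 3x)·a(x) ≡ 2 (mod f). Multiplying by 2^(-1) ≡ 4 in F_7 gives a(x)^(-1) ≡ 4·(4x^2 + 3x) ≡ 2x^2 + 5x (mod f). Check: (5x^2 + 4x + 1)·(2x^2 + 5x) = 3x^4 + 5x^3 + x^2 + 5x ≡ 1 (mod x^3 + 3x^2 + 2x + 2).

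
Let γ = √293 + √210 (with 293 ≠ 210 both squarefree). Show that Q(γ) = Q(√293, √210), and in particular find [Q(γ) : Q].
[Q(γ) : Q] = 4 (equivalently, Q(γ) = Q(√293, √210))

Obviously Q(γ) ⊆ Q(√293, √210), and [Q(√293, √210):Q] = 4 (since 293, 210 are distinct squarefree integers > 1 with 61530 not a perfect square). To show equality we compute the minimal polynomial of γ. From γ = √293 + √210: γ^2 = 293 + 2√(61530) + 210 = 503 + 2√(61530), so γ^2 - 503 = 2√(61530); squaring, (γ^2 - 503)^2 = 4·61530, i.e. γ^4 - 1006γ^2 + 253009 - 246120 = 0, i.e. γ^4 - 1006γ^2 + 6889 = 0. So γ is a root of x^4 - 1006x^2 + 6889. This polynomial is irreducible over Q: it has no rational root (each ±√293 ± √210 is irrational), and any factorization into two quadratics over Q would force √(61530) ∈ Q (pairing opposite roots) or √293, √210 ∈ Q (other pairings), all impossible. Hence [Q(γ):Q] = 4 = [Q(√293, √210):Q], so Q(γ) = Q(√293, √210).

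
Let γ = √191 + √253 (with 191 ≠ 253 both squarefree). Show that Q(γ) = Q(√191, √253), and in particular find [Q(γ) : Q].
[Q(γ) : Q] = 4 (equivalently, Q(γ) = Q(√191, √253))

Obviously Q(γ) ⊆ Q(√191, √253), and [Q(√191, √253):Q] = 4 (since 191, 253 are distinct squarefree integers > 1 with 48323 not a perfect square). To show equality we compute the minimal polynomial of γ. From γ = √191 + √253: γ^2 = 191 + 2√(48323) + 253 = 444 + 2√(48323), so γ^2 - 444 = 2√(48323); squaring, (γ^2 - 444)^2 = 4·48323, i.e. γ^4 - 888γ^2 + 197136 - 193292 = 0, i.e. γ^4 - 888γ^2 + 3844 = 0. So γ is a root of x^4 - 888x^2 + 3844. This polynomial is irreducible over Q: it has no rational root (each ±√191 ± √253 is irrational), and any factorization into two quadratics over Q would force √(48323) ∈ Q (pairing opposite roots) or √191, √253 ∈ Q (other pairings), all impossible. Hence [Q(γ):Q] = 4 = [Q(√191, √253):Q], so Q(γ) = Q(√191, √253).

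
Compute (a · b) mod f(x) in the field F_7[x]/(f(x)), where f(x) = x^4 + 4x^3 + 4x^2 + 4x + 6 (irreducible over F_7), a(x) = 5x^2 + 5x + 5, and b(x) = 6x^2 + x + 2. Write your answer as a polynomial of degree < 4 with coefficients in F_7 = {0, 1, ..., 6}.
a · b ≡ 6x^3 + 2x^2 + 5 (mod f(x))

Multiply in F_7[x]: a(x)·b(x) = (5x^2 + 5x + 5)·(6x^2 + x + 2) = 2x^4 + 3x^2 + x + 3. This has degree ≥ 4, so divide by f(x) over F_7: 2x^4 + 3x^2 + x + 3 = (2)·(x^4 + 4x^3 + 4x^2 + 4x + 6) + (6x^3 + 2x^2 + 5). Hence a·b ≡ 6x^3 + 2x^2 + 5 (mod f). (F_7[x]/(f) is a field with 7^4 = 2401 elements since f is irreducible of degree 4.)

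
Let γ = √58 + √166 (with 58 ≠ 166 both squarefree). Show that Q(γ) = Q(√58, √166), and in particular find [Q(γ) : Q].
[Q(γ) : Q] = 4 (equivalently, Q(γ) = Q(√58, √166))

Obviously Q(γ) ⊆ Q(√58, √166), and [Q(√58, √166):Q] = 4 (since 58, 166 are distinct squarefree integers > 1 with 9628 not a perfect square). To show equality we compute the minimal polynomial of γ. From γ = √58 + √166: γ^2 = 58 + 2√(9628) + 166 = 224 + 2√(9628), so γ^2 - 224 = 2√(9628); squaring, (γ^2 - 224)^2 = 4·9628, i.e. γ^4 - 448γ^2 + 50176 - 38512 = 0, i.e. γ^4 - 448γ^2 + 11664 = 0. So γ is a root of x^4 - 448x^2 + 11664. This polynomial is irreducible over Q: it has no rational root (each ±√58 ± √166 is irrational), and any factorization into two quadratics over Q would force √(9628) ∈ Q (pairing opposite roots) or √58, √166 ∈ Q (other pairings), all impossible. Hence [Q(γ):Q] = 4 = [Q(√58, √166):Q], so Q(γ) = Q(√58, √166).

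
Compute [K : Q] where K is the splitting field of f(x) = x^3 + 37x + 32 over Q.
[K : Q] = 6

By the rational root test, any rational root of the monic integer polynomial f(x) = x^3 + 37x + 32 must be an integer dividing the constant term 32, i.e. one of ±{1, 2, 4, 8, 16, 32}. Evaluating: f(1) = 70, f(-1) = -6, f(2) = 114, f(-2) = -50, f(4) = 244, f(-4) = -180, f(8) = 840, f(-8) = -776, f(16) = 4720, f(-16) = -4656, f(32) = 33984, f(-32) = -33920; none is 0, so f has no rational root and is therefore irreducible over Q (a cubic with no linear factor over a field is irreducible). For an irreducible cubic, the Galois group is A_3 or S_3 according as the discriminant disc(f) = -4a^3 - 27b^2 = -4·(37)^3 - 27·(32)^2 = -230260 is or is not a square in Q. Here disc(f) = -230260 is not a perfect square in Q, so the Galois group of f over Q is not contained in A_3 and must be all of S_3. The splitting field has degree |S_3| = 6 over Q, so [K : Q] = 6.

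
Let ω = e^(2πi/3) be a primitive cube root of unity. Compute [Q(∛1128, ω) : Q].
[Q(∛1128, ω) : Q] = 6

[Q(∛1128):Q] = 3 (min poly x^3 - 1128, irreducible since 1128 is not a perfect cube). [Q(ω):Q] = 2 (min poly x^2 + x + 1). Since Q(∛1128) ⊂ R and ω ∉ R, we have ω ∉ Q(∛1128), so x^2 + x + 1 remains irreducible over Q(∛1128) and [Q(∛1128, ω) : Q(∛1128)] = 2. By the tower law, [Q(∛1128, ω) : Q] = 3 · 2 = 6. (In fact Q(∛1128, ω) is the splitting field of x^3 - 1128 over Q.)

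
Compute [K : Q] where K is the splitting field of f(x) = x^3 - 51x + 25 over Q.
[K : Q] = 6

By the rational root test, any rational root of the monic integer polynomial f(x) = x^3 - 51x + 25 must be an integer dividing the constant term 25, i.e. one of ±{1, 5, 25}. Evaluating: f(1) = -25, f(-1) = 75, f(5) = -105, f(-5) = 155, f(25) = 14375, f(-25) = -14325; none is 0, so f has no rational root and is therefore irreducible over Q (a cubic with no linear factor over a field is irreducible). For an irreducible cubic, the Galois group is A_3 or S_3 according as the discriminant disc(f) = -4a^3 - 27b^2 = -4·(-51)^3 - 27·(25)^2 = 513729 is or is not a square in Q. Here disc(f) = 513729 is not a perfect square in Q, so the Galois group of f over Q is not contained in A_3 and must be all of S_3. The splitting field has degree |S_3| = 6 over Q, so [K : Q] = 6.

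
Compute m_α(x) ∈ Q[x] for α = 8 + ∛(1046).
m_α(x) = x^3 - 24x^2 + 192x - 1558

Set β = α - 8 = ∛(1046), so β^3 = 1046. Then (α - 8)^3 - 1046 = 0, i.e. α is a root of g(x) = (x - 8)^3 - 1046 = x^3 - 24x^2 + 192x - 1558. Since g(x) = h(x - 8) where h(x) = x^3 - 1046, and h is irreducible over Q (because 1046 is not a perfect cube, so h has no rational root, and a monic cubic with no rational root is irreducible), g is also irreducible (irreducibility is preserved under the substitution x → x - 8). Hence m_α(x) = x^3 - 24x^2 + 192x - 1558.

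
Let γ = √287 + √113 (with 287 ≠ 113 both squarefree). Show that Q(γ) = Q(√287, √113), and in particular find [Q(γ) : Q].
[Q(γ) : Q] = 4 (equivalently, Q(γ) = Q(√287, √113))

Obviously Q(γ) ⊆ Q(√287, √113), and [Q(√287, √113):Q] = 4 (since 287, 113 are distinct squarefree integers > 1 with 32431 not a perfect square). To show equality we compute the minimal polynomial of γ. From γ = √287 + √113: γ^2 = 287 + 2√(32431) + 113 = 400 + 2√(32431), so γ^2 - 400 = 2√(32431); squaring, (γ^2 - 400)^2 = 4·32431, i.e. γ^4 - 800γ^2 + 160000 - 129724 = 0, i.e. γ^4 - 800γ^2 + 30276 = 0. So γ is a root of x^4 - 800x^2 + 30276. This polynomial is irreducible over Q: it has no rational root (each ±√287 ± √113 is irrational), and any factorization into two quadratics over Q would force √(32431) ∈ Q (pairing opposite roots) or √287, √113 ∈ Q (other pairings), all impossible. Hence [Q(γ):Q] = 4 = [Q(√287, √113):Q], so Q(γ) = Q(√287, √113).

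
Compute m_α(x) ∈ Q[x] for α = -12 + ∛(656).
m_α(x) = x^3 + 36x^2 + 432x + 1072

Set β = α + 12 = ∛(656), so β^3 = 656. Then (α + 12)^3 - 656 = 0, i.e. α is a root of g(x) = (x + 12)^3 - 656 = x^3 + 36x^2 + 432x + 1072. Since g(x) = h(x + 12) where h(x) = x^3 - 656, and h is irreducible over Q (because 656 is not a perfect cube, so h has no rational root, and a monic cubic with no rational root is irreducible), g is also irreducible (irreducibility is preserved under the substitution x → x + 12). Hence m_α(x) = x^3 + 36x^2 + 432x + 1072.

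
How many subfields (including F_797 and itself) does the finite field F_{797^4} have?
F_{797^4} has 3 subfields

The subfields of F_{p^n} are exactly the fields F_{p^d} for d | n (each is the fixed field of the unique index-d subgroup of Gal(F_{p^n}/F_p) ≅ Z/nZ). The divisors of n = 4 are {1, 2, 4}, giving 3 subfields: F_{797^1}, F_{797^2}, F_{797^4}.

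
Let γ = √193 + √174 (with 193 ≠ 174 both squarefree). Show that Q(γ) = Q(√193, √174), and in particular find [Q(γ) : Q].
[Q(γ) : Q] = 4 (equivalently, Q(γ) = Q(√193, √174))

Obviously Q(γ) ⊆ Q(√193, √174), and [Q(√193, √174):Q] = 4 (since 193, 174 are distinct squarefree integers > 1 with 33582 not a perfect square). To show equality we compute the minimal polynomial of γ. From γ = √193 + √174: γ^2 = 193 + 2√(33582) + 174 = 367 + 2√(33582), so γ^2 - 367 = 2√(33582); squaring, (γ^2 - 367)^2 = 4·33582, i.e. γ^4 - 734γ^2 + 134689 - 134328 = 0, i.e. γ^4 - 734γ^2 + 361 = 0. So γ is a root of x^4 - 734x^2 + 361. This polynomial is irreducible over Q: it has no rational root (each ±√193 ± √174 is irrational), and any factorization into two quadratics over Q would force √(33582) ∈ Q (pairing opposite roots) or √193, √174 ∈ Q (other pairings), all impossible. Hence [Q(γ):Q] = 4 = [Q(√193, √174):Q], so Q(γ) = Q(√193, √174).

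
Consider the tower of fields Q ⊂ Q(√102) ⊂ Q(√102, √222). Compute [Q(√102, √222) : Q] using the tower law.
[Q(√102, √222) : Q] = 4

[Q(√102):Q] = 2 (min poly x^2 - 102, irreducible since 102 is squarefree > 1). For the top step, suppose √222 ∈ Q(√102), say √222 = c + d√102 with c, d ∈ Q. Squaring: 222 = c^2 + 102d^2 + 2cd√102. Since √102 ∉ Q this forces 2cd = 0. If d = 0 then √222 = c ∈ Q, contradicting 222 squarefree > 1. If c = 0 then 222 = 102d^2, so 102·222 = (102d)^2 is a perfect square in Q — but 102·222 = 22644 is not a perfect square (since 102 and 222 are distinct squarefree integers). Contradiction. Hence √222 ∉ Q(√102), so x^2 - 222 stays irreducible over Q(√102) and [Q(√102, √222) : Q(√102)] = 2. By the tower law, [Q(√102, √222) : Q] = 2 · 2 = 4.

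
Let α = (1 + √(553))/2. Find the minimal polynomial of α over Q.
m_α(x) = x^2 - x - 138

From 2α - 1 = √(553), squaring gives (2α - 1)^2 = 553, i.e. 4α^2 - 4α + 1 = 553, so α^2 - α + (1 - 553)/4 = 0. Since 553 ≡ 1 (mod 4), (1 - 553)/4 = -138 ∈ Z. The polynomial x^2 - x - 138 has discriminant 1 - 4·(-138) = 553, which is not a perfect square in Q (d = 553 is squarefree and ≠ 1), so x^2 - x - 138 is irreducible over Q. It is the minimal polynomial of α.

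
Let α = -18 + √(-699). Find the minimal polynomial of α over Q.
m_α(x) = x^2 + 36x + 1023

From α + 18 = √(-699), squaring gives (α + 18)^2 = -699, i.e. α^2 + 36α + 324 = -699, so α^2 + 36α + 1023 = 0. The discriminant of x^2 + 36x + 1023 is (36)^2 - 4·(1023) = 1296 - 4092 = -2796, and 4·(-699) is not a perfect square in Q since -699 is squarefree and ≠ 1. Hence x^2 + 36x + 1023 is irreducible over Q and is the minimal polynomial of α.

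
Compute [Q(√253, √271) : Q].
[Q(√253, √271) : Q] = 4

[Q(√253):Q] = 2 (min poly x^2 - 253, irreducible since 253 is squarefree > 1). For the top step, suppose √271 ∈ Q(√253), say √271 = c + d√253 with c, d ∈ Q. Squaring: 271 = c^2 + 253d^2 + 2cd√253. Since √253 ∉ Q this forces 2cd = 0. If d = 0 then √271 = c ∈ Q, contradicting 271 squarefree > 1. If c = 0 then 271 = 253d^2, so 253·271 = (253d)^2 is a perfect square in Q — but 253·271 = 68563 is not a perfect square (since 253 and 271 are distinct squarefree integers). Contradiction. Hence √271 ∉ Q(√253), so x^2 - 271 stays irreducible over Q(√253) and [Q(√253, √271) : Q(√253)] = 2. By the tower law, [Q(√253, √271) : Q] = 2 · 2 = 4.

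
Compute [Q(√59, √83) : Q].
[Q(√59, √83) : Q] = 4

[Q(√59):Q] = 2 (min poly x^2 - 59, irreducible since 59 is squarefree > 1). For the top step, suppose √83 ∈ Q(√59), say √83 = c + d√59 with c, d ∈ Q. Squaring: 83 = c^2 + 59d^2 + 2cd√59. Since √59 ∉ Q this forces 2cd = 0. If d = 0 then √83 = c ∈ Q, contradicting 83 squarefree > 1. If c = 0 then 83 = 59d^2, so 59·83 = (59d)^2 is a perfect square in Q — but 59·83 = 4897 is not a perfect square (since 59 and 83 are distinct squarefree integers). Contradiction. Hence √83 ∉ Q(√59), so x^2 - 83 stays irreducible over Q(√59) and [Q(√59, √83) : Q(√59)] = 2. By the tower law, [Q(√59, √83) : Q] = 2 · 2 = 4.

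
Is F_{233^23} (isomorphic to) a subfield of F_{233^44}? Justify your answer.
No: F_{233^23} is not a subfield of F_{233^44}

F_{p^m} embeds in F_{p^n} iff m | n. Here 23 ∤ 44 (since 44 = 1·23 + 21 with remainder 21 ≠ 0), so F_{233^23} is not a subfield of F_{233^44}. Equivalently: if it were, the tower law would give 23 = [F_{233^23}:F_233] dividing [F_{233^44}:F_233] = 44, contradiction.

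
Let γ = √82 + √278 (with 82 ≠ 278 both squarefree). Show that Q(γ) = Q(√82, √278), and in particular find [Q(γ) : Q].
[Q(γ) : Q] = 4 (equivalently, Q(γ) = Q(√82, √278))

Obviously Q(γ) ⊆ Q(√82, √278), and [Q(√82, √278):Q] = 4 (since 82, 278 are distinct squarefree integers > 1 with 22796 not a perfect square). To show equality we compute the minimal polynomial of γ. From γ = √82 + √278: γ^2 = 82 + 2√(22796) + 278 = 360 + 2√(22796), so γ^2 - 360 = 2√(22796); squaring, (γ^2 - 360)^2 = 4·22796, i.e. γ^4 - 720γ^2 + 129600 - 91184 = 0, i.e. γ^4 - 720γ^2 + 38416 = 0. So γ is a root of x^4 - 720x^2 + 38416. This polynomial is irreducible over Q: it has no rational root (each ±√82 ± √278 is irrational), and any factorization into two quadratics over Q would force √(22796) ∈ Q (pairing opposite roots) or √82, √278 ∈ Q (other pairings), all impossible. Hence [Q(γ):Q] = 4 = [Q(√82, √278):Q], so Q(γ) = Q(√82, √278).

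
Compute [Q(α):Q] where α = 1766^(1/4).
[Q(α):Q] = 4

α is a root of x^4 - 1766. By Eisenstein's criterion at the prime p = 2 (which divides the constant term 1766 but p^2 = 4 does not, since 1766 is squarefree), x^4 - 1766 is irreducible over Q. Hence [Q(α):Q] = 4.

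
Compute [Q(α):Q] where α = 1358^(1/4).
[Q(α):Q] = 4

α is a root of x^4 - 1358. By Eisenstein's criterion at the prime p = 2 (which divides the constant term 1358 but p^2 = 4 does not, since 1358 is squarefree), x^4 - 1358 is irreducible over Q. Hence [Q(α):Q] = 4.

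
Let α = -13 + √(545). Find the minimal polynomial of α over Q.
m_α(x) = x^2 + 26x - 376

From α + 13 = √(545), squaring gives (α + 13)^2 = 545, i.e. α^2 + 26α + 169 = 545, so α^2 + 26α - 376 = 0. The discriminant of x^2 + 26x - 376 is (26)^2 - 4·(-376) = 676 + 1504 = 2180, and 4·(545) is not a perfect square in Q since 545 is squarefree and ≠ 1. Hence x^2 + 26x - 376 is irreducible over Q and is the minimal polynomial of α.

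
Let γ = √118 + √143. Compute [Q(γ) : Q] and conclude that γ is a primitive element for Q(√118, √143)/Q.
[Q(γ) : Q] = 4 (equivalently, Q(γ) = Q(√118, √143))

Obviously Q(γ) ⊆ Q(√118, √143), and [Q(√118, √143):Q] = 4 (since 118, 143 are distinct squarefree integers > 1 with 16874 not a perfect square). To show equality we compute the minimal polynomial of γ. From γ = √118 + √143: γ^2 = 118 + 2√(16874) + 143 = 261 + 2√(16874), so γ^2 - 261 = 2√(16874); squaring, (γ^2 - 261)^2 = 4·16874, i.e. γ^4 - 522γ^2 + 68121 - 67496 = 0, i.e. γ^4 - 522γ^2 + 625 = 0. So γ is a root of x^4 - 522x^2 + 625. This polynomial is irreducible over Q: it has no rational root (each ±√118 ± √143 is irrational), and any factorization into two quadratics over Q would force √(16874) ∈ Q (pairing opposite roots) or √118, √143 ∈ Q (other pairings), all impossible. Hence [Q(γ):Q] = 4 = [Q(√118, √143):Q], so Q(γ) = Q(√118, √143).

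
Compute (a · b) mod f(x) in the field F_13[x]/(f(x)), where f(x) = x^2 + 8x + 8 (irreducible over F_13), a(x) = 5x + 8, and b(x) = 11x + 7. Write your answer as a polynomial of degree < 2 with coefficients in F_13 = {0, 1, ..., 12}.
a · b ≡ 8x + 6 (mod f(x))

Multiply in F_13[x]: a(x)·b(x) = (5x + 8)·(11x + 7) = 3x^2 + 6x + 4. This has degree ≥ 2, so divide by f(x) over F_13: 3x^2 + 6x + 4 = (3)·(x^2 + 8x + 8) + (8x + 6). Hence a·b ≡ 8x + 6 (mod f). (F_13[x]/(f) is a field with 13^2 = 169 elements since f is irreducible of degree 2.)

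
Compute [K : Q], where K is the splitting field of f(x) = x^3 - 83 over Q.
[K : Q] = 6

The roots of x^3 - 83 are ∛83, ω∛83, ω^2∛83 where ω = e^(2πi/3) is a primitive cube root of unity, so K = Q(∛83, ω). Now [Q(∛83):Q] = 3 (since 83 is not a perfect cube, x^3 - 83 is irreducible) and [Q(ω):Q] = 2. Both 2 and 3 divide [K:Q], and [K:Q] ≤ 3·2 = 6, so [K:Q] = 6. (Equivalently: Q(∛83) ⊂ R but ω ∉ R, so [K : Q(∛83)] = 2.)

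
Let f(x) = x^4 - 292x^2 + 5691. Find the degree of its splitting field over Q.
[K : Q] = 4

Solving the quadratic in x^2: x^2 = (292 ± √(292^2 - 4·5691))/2 = (292 ± √62500)/2 = (292 ± 250)/2, giving x^2 = 271 or x^2 = 21. So f(x) = (x^2 - 271)(x^2 - 21) and the roots of f are ±√271, ±√21. Hence the splitting field is K = Q(√271, √21). Since 271 and 21 are distinct squarefree integers > 1, their product 5691 is not a perfect square, so √21 ∉ Q(√271). By the tower law [K:Q] = [Q(√271,√21):Q(√271)] · [Q(√271):Q] = 2 · 2 = 4.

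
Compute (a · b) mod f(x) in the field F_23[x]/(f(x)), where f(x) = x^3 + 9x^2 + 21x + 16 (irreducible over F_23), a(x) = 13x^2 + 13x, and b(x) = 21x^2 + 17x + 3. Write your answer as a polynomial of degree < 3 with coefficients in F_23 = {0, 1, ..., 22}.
a · b ≡ 4x^2 + 2x + 13 (mod f(x))

Multiply in F_23[x]: a(x)·b(x) = (13x^2 + 13x)·(21x^2 + 17x + 3) = 20x^4 + 11x^3 + 7x^2 + 16x. This has degree ≥ 3, so divide by f(x) over F_23: 20x^4 + 11x^3 + 7x^2 + 16x = (20x + 15)·(x^3 + 9x^2 + 21x + 16) + (4x^2 + 2x + 13). Hence a·b ≡ 4x^2 + 2x + 13 (mod f). (F_23[x]/(f) is a field with 23^3 = 12167 elements since f is irreducible of degree 3.)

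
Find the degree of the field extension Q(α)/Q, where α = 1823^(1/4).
[Q(α):Q] = 4

α is a root of x^4 - 1823. By Eisenstein's criterion at the prime p = 1823 (which divides the constant term 1823 but p^2 = 3323329 does not, since 1823 is squarefree), x^4 - 1823 is irreducible over Q. Hence [Q(α):Q] = 4.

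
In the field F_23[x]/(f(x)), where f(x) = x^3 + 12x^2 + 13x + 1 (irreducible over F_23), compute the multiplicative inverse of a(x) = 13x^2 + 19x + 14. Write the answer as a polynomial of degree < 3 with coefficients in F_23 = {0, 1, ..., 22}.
a(x)^(-1) ≡ 5x^2 + 3x + 18 (mod f(x))

Since f is irreducible over F_23, F_23[x]/(f) is a field and a(x) ≠ 0 has an inverse. Apply the extended Euclidean algorithm to f(x) and a(x) in F_23[x]: f(x) = (16x + 20)·a(x) + (7x + 20);  a(x) = (15x + 19)·(7x + 20) + (2). The last nonzero remainder is the constant 2 = gcd(f, a) in F_23. Back-substituting through the division chain expresses 2 = s(x)·a(x) + t(x)·f(x) with s(x) ≡ 10x^2 + 6x + 13 (mod f), so (10x^2 + 6x + 13)·a(x) ≡ 2 (mod f). Multiplying by 2^(-1) ≡ 12 in F_23 gives a(x)^(-1) ≡ 12·(10x^2 + 6x + 13) ≡ 5x^2 + 3x + 18 (mod f). Check: (13x^2 + 19x + 14)·(5x^2 + 3x + 18) = 19x^4 + 19x^3 + 16x^2 + 16x + 22 ≡ 1 (mod x^3 + 12x^2 + 13x + 1).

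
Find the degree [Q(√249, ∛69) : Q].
[Q(√249, ∛69) : Q] = 6

Let L = Q(√249, ∛69). Since Q(√249) ⊂ L and [Q(√249):Q] = 2, the tower law gives 2 | [L:Q]. Likewise Q(∛69) ⊂ L with [Q(∛69):Q] = 3 (because 69 is not a perfect cube), so 3 | [L:Q]. As gcd(2,3) = 1, [L:Q] is divisible by 6. Conversely L is generated over Q by √249 and ∛69, so [L:Q] ≤ 2·3 = 6. Therefore [Q(√249, ∛69) : Q] = 6.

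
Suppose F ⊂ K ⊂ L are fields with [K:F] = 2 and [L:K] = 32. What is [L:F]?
[L:F] = 64

The tower law says that for any tower of field extensions F ⊂ K ⊂ L with finite degrees, [L:F] = [L:K] · [K:F]. Here this gives [L:F] = 32 · 2 = 64.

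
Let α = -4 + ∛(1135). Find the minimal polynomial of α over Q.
m_α(x) = x^3 + 12x^2 + 48x - 1071

Set β = α + 4 = ∛(1135), so β^3 = 1135. Then (α + 4)^3 - 1135 = 0, i.e. α is a root of g(x) = (x + 4)^3 - 1135 = x^3 + 12x^2 + 48x - 1071. Since g(x) = h(x + 4) where h(x) = x^3 - 1135, and h is irreducible over Q (because 1135 is not a perfect cube, so h has no rational root, and a monic cubic with no rational root is irreducible), g is also irreducible (irreducibility is preserved under the substitution x → x + 4). Hence m_α(x) = x^3 + 12x^2 + 48x - 1071.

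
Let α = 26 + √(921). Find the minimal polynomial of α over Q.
m_α(x) = x^2 - 52x - 245

From α - 26 = √(921), squaring gives (α - 26)^2 = 921, i.e. α^2 - 52α + 676 = 921, so α^2 - 52α - 245 = 0. The discriminant of x^2 - 52x - 245 is (-52)^2 - 4·(-245) = 2704 + 980 = 3684, and 4·(921) is not a perfect square in Q since 921 is squarefree and ≠ 1. Hence x^2 - 52x - 245 is irreducible over Q and is the minimal polynomial of α.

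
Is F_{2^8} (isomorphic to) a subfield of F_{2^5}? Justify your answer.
No: F_{2^8} is not a subfield of F_{2^5}

F_{p^m} embeds in F_{p^n} iff m | n. Here 8 ∤ 5 (since 5 = 0·8 + 5 with remainder 5 ≠ 0), so F_{2^8} is not a subfield of F_{2^5}. Equivalently: if it were, the tower law would give 8 = [F_{2^8}:F_2] dividing [F_{2^5}:F_2] = 5, contradiction.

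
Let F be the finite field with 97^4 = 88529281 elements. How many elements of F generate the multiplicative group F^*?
There are φ(88529280) = 20213760 primitive elements

F_q^* is cyclic of order q - 1 = 88529280. A cyclic group of order m has exactly φ(m) generators. Here m = 88529280 = 2^7 · 3 · 5 · 7^2 · 941, so the number of primitive elements is φ(88529280) = 20213760.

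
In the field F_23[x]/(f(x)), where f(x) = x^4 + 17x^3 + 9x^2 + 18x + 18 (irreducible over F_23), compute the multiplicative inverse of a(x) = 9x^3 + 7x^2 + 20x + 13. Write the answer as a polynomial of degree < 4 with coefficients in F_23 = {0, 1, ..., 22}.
a(x)^(-1) ≡ 8x^3 + 8x^2 + 11x (mod f(x))

Since f is irreducible over F_23, F_23[x]/(f) is a field and a(x) ≠ 0 has an inverse. Apply the extended Euclidean algorithm to f(x) and a(x) in F_23[x]: f(x) = (18x + 16)·a(x) + (20x^2 + 16x + 17);  a(x) = (20x + 20)·(20x^2 + 16x + 17) + (4x + 18);  (20x^2 + 16x + 17) = (5x + 16)·(4x + 18) + (5). The last nonzero remainder is the constant 5 = gcd(f, a) in F_23. Back-substituting through the division chain expresses 5 = s(x)·a(x) + t(x)·f(x) with s(x) ≡ 17x^3 + 17x^2 + 9x (mod f), so (17x^3 + 17x^2 + 9x)·a(x) ≡ 5 (mod f). Multiplying by 5^(-1) ≡ 14 in F_23 gives a(x)^(-1) ≡ 14·(17x^3 + 17x^2 + 9x) ≡ 8x^3 + 8x^2 + 11x (mod f). Check: (9x^3 + 7x^2 + 20x + 13)·(8x^3 + 8x^2 + 11x) = 3x^6 + 13x^5 + 16x^4 + 19x^3 + 2x^2 + 5x ≡ 1 (mod x^4 + 17x^3 + 9x^2 + 18x + 18).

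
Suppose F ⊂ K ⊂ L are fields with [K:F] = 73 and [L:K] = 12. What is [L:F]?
[L:F] = 876

The tower law says that for any tower of field extensions F ⊂ K ⊂ L with finite degrees, [L:F] = [L:K] · [K:F]. Here this gives [L:F] = 12 · 73 = 876.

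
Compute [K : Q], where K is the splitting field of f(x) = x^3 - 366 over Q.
[K : Q] = 6

The roots of x^3 - 366 are ∛366, ω∛366, ω^2∛366 where ω = e^(2πi/3) is a primitive cube root of unity, so K = Q(∛366, ω). Now [Q(∛366):Q] = 3 (since 366 is not a perfect cube, x^3 - 366 is irreducible) and [Q(ω):Q] = 2. Both 2 and 3 divide [K:Q], and [K:Q] ≤ 3·2 = 6, so [K:Q] = 6. (Equivalently: Q(∛366) ⊂ R but ω ∉ R, so [K : Q(∛366)] = 2.)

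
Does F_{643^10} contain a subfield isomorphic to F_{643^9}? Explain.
No: F_{643^9} is not a subfield of F_{643^10}

F_{p^m} embeds in F_{p^n} iff m | n. Here 9 ∤ 10 (since 10 = 1·9 + 1 with remainder 1 ≠ 0), so F_{643^9} is not a subfield of F_{643^10}. Equivalently: if it were, the tower law would give 9 = [F_{643^9}:F_643] dividing [F_{643^10}:F_643] = 10, contradiction.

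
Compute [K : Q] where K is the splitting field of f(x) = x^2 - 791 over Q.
[K : Q] = 2

f(x) = x^2 - 791 factors as (x - √791)(x + √791). The splitting field is K = Q(√791). Since 791 is squarefree and > 1, it is not a perfect square, so x^2 - 791 is irreducible over Q and [Q(√791) : Q] = 2. Hence [K : Q] = 2.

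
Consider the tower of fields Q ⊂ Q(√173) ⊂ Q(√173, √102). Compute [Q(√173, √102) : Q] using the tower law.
[Q(√173, √102) : Q] = 4

[Q(√173):Q] = 2 (min poly x^2 - 173, irreducible since 173 is squarefree > 1). For the top step, suppose √102 ∈ Q(√173), say √102 = c + d√173 with c, d ∈ Q. Squaring: 102 = c^2 + 173d^2 + 2cd√173. Since √173 ∉ Q this forces 2cd = 0. If d = 0 then √102 = c ∈ Q, contradicting 102 squarefree > 1. If c = 0 then 102 = 173d^2, so 173·102 = (173d)^2 is a perfect square in Q — but 173·102 = 17646 is not a perfect square (since 173 and 102 are distinct squarefree integers). Contradiction. Hence √102 ∉ Q(√173), so x^2 - 102 stays irreducible over Q(√173) and [Q(√173, √102) : Q(√173)] = 2. By the tower law, [Q(√173, √102) : Q] = 2 · 2 = 4.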